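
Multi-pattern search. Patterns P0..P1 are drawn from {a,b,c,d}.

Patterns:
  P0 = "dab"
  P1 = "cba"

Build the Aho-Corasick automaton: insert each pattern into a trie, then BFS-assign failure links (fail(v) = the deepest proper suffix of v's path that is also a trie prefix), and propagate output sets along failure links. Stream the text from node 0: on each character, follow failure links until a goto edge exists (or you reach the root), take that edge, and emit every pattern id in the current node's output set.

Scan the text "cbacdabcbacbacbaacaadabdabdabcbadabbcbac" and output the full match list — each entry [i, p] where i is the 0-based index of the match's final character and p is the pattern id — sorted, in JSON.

Build automaton:
Trie nodes:
  n0 'ε': c→4 d→1
  n1 'd': a→2
  n2 'da': b→3
  n3 'dab': ·  ←P0
  n4 'c': b→5
  n5 'cb': a→6
  n6 'cba': ·  ←P1

BFS fail/out derivation:
  fail(1) 'd': from fail(0)=0 chase 'd': 0 ⇒ 0;  out=∅∪out(0)=∅
  fail(4) 'c': from fail(0)=0 chase 'c': 0 ⇒ 0;  out=∅∪out(0)=∅
  fail(2) 'da': from fail(1)=0 chase 'a': 0 ⇒ 0;  out=∅∪out(0)=∅
  fail(5) 'cb': from fail(4)=0 chase 'b': 0 ⇒ 0;  out=∅∪out(0)=∅
  fail(3) 'dab': from fail(2)=0 chase 'b': 0 ⇒ 0;  out={0}∪out(0)={0}
  fail(6) 'cba': from fail(5)=0 chase 'a': 0 ⇒ 0;  out={1}∪out(0)={1}

Run:
i=0 'c': node 0→4
i=1 'b': node 4→5
i=2 'a': node 5→6  → match P1@[0:2]
i=3 'c': node 6→4 ·f
i=4 'd': node 4→1 ·f
i=5 'a': node 1→2
i=6 'b': node 2→3  → match P0@[4:6]
i=7 'c': node 3→4 ·f
i=8 'b': node 4→5
i=9 'a': node 5→6  → match P1@[7:9]
i=10 'c': node 6→4 ·f
i=11 'b': node 4→5
i=12 'a': node 5→6  → match P1@[10:12]
i=13 'c': node 6→4 ·f
i=14 'b': node 4→5
i=15 'a': node 5→6  → match P1@[13:15]
i=16 'a': node 6→0 ·f
i=17 'c': node 0→4
i=18 'a': node 4→0 ·f
i=19 'a': node 0→0
i=20 'd': node 0→1
i=21 'a': node 1→2
i=22 'b': node 2→3  → match P0@[20:22]
i=23 'd': node 3→1 ·f
i=24 'a': node 1→2
i=25 'b': node 2→3  → match P0@[23:25]
i=26 'd': node 3→1 ·f
i=27 'a': node 1→2
i=28 'b': node 2→3  → match P0@[26:28]
i=29 'c': node 3→4 ·f
i=30 'b': node 4→5
i=31 'a': node 5→6  → match P1@[29:31]
i=32 'd': node 6→1 ·f
i=33 'a': node 1→2
i=34 'b': node 2→3  → match P0@[32:34]
i=35 'b': node 3→0 ·f
i=36 'c': node 0→4
i=37 'b': node 4→5
i=38 'a': node 5→6  → match P1@[36:38]
i=39 'c': node 6→4 ·f

Result: [[2,1],[6,0],[9,1],[12,1],[15,1],[22,0],[25,0],[28,0],[31,1],[34,0],[38,1]]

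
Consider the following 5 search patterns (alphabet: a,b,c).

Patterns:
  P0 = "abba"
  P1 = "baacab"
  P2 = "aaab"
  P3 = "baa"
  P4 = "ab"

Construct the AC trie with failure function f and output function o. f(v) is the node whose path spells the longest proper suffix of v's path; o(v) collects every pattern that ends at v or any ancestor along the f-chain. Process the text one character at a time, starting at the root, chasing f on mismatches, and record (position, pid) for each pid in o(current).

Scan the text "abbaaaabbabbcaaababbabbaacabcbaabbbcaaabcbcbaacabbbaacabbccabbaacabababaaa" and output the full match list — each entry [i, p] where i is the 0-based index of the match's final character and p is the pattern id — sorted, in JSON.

Build:
Trie nodes:
  n0 'ε': a→1 b→5
  n1 'a': a→11 b→2
  n2 'ab': b→3  [P4 ends]
  n3 'abb': a→4
  n4 'abba': ·  [P0 ends]
  n5 'b': a→6
  n6 'ba': a→7
  n7 'baa': c→8  [P3 ends]
  n8 'baac': a→9
  n9 'baaca': b→10
  n10 'baacab': ·  [P1 ends]
  n11 'aa': a→12
  n12 'aaa': b→13
  n13 'aaab': ·  [P2 ends]

BFS fail/out derivation:
  fail(1) 'a': from fail(0)=0 chase 'a': 0 ⇒ 0;  out=∅∪out(0)=∅
  fail(5) 'b': from fail(0)=0 chase 'b': 0 ⇒ 0;  out=∅∪out(0)=∅
  fail(2) 'ab': from fail(1)=0 chase 'b': 0 ⇒ 5;  out={4}∪out(5)={4}
  fail(6) 'ba': from fail(5)=0 chase 'a': 0 ⇒ 1;  out=∅∪out(1)=∅
  fail(11) 'aa': from fail(1)=0 chase 'a': 0 ⇒ 1;  out=∅∪out(1)=∅
  fail(3) 'abb': from fail(2)=5 chase 'b': 5→0 ⇒ 5;  out=∅∪out(5)=∅
  fail(7) 'baa': from fail(6)=1 chase 'a': 1 ⇒ 11;  out={3}∪out(11)={3}
  fail(12) 'aaa': from fail(11)=1 chase 'a': 1 ⇒ 11;  out=∅∪out(11)=∅
  fail(4) 'abba': from fail(3)=5 chase 'a': 5 ⇒ 6;  out={0}∪out(6)={0}
  fail(8) 'baac': from fail(7)=11 chase 'c': 11→1→0 ⇒ 0;  out=∅∪out(0)=∅
  fail(13) 'aaab': from fail(12)=11 chase 'b': 11→1 ⇒ 2;  out={2}∪out(2)={2,4}
  fail(9) 'baaca': from fail(8)=0 chase 'a': 0 ⇒ 1;  out=∅∪out(1)=∅
  fail(10) 'baacab': from fail(9)=1 chase 'b': 1 ⇒ 2;  out={1}∪out(2)={1,4}

Scan:
[0] read 'a'  n0⇒n1
[1] read 'b'  n1⇒n2  → match P4@[0:1]
[2] read 'b'  n2⇒n3
[3] read 'a'  n3⇒n4  → match P0@[0:3]
[4] read 'a'  n4⇒n7 ·f  → match P3@[2:4]
[5] read 'a'  n7⇒n12 ·f
[6] read 'a'  n12⇒n12 ·f
[7] read 'b'  n12⇒n13  → match P2@[4:7],P4@[6:7]
[8] read 'b'  n13⇒n3 ·f
[9] read 'a'  n3⇒n4  → match P0@[6:9]
[10] read 'b'  n4⇒n2 ·f  → match P4@[9:10]
[11] read 'b'  n2⇒n3
[12] read 'c'  n3⇒n0 ·f
[13] read 'a'  n0⇒n1
[14] read 'a'  n1⇒n11
[15] read 'a'  n11⇒n12
[16] read 'b'  n12⇒n13  → match P2@[13:16],P4@[15:16]
[17] read 'a'  n13⇒n6 ·f
[18] read 'b'  n6⇒n2 ·f  → match P4@[17:18]
[19] read 'b'  n2⇒n3
[20] read 'a'  n3⇒n4  → match P0@[17:20]
[21] read 'b'  n4⇒n2 ·f  → match P4@[20:21]
[22] read 'b'  n2⇒n3
[23] read 'a'  n3⇒n4  → match P0@[20:23]
[24] read 'a'  n4⇒n7 ·f  → match P3@[22:24]
[25] read 'c'  n7⇒n8
[26] read 'a'  n8⇒n9
[27] read 'b'  n9⇒n10  → match P1@[22:27],P4@[26:27]
[28] read 'c'  n10⇒n0 ·f
[29] read 'b'  n0⇒n5
[30] read 'a'  n5⇒n6
[31] read 'a'  n6⇒n7  → match P3@[29:31]
[32] read 'b'  n7⇒n2 ·f  → match P4@[31:32]
[33] read 'b'  n2⇒n3
[34] read 'b'  n3⇒n5 ·f
[35] read 'c'  n5⇒n0 ·f
[36] read 'a'  n0⇒n1
[37] read 'a'  n1⇒n11
[38] read 'a'  n11⇒n12
[39] read 'b'  n12⇒n13  → match P2@[36:39],P4@[38:39]
[40] read 'c'  n13⇒n0 ·f
[41] read 'b'  n0⇒n5
[42] read 'c'  n5⇒n0 ·f
[43] read 'b'  n0⇒n5
[44] read 'a'  n5⇒n6
[45] read 'a'  n6⇒n7  → match P3@[43:45]
[46] read 'c'  n7⇒n8
[47] read 'a'  n8⇒n9
[48] read 'b'  n9⇒n10  → match P1@[43:48],P4@[47:48]
[49] read 'b'  n10⇒n3 ·f
[50] read 'b'  n3⇒n5 ·f
[51] read 'a'  n5⇒n6
[52] read 'a'  n6⇒n7  → match P3@[50:52]
[53] read 'c'  n7⇒n8
[54] read 'a'  n8⇒n9
[55] read 'b'  n9⇒n10  → match P1@[50:55],P4@[54:55]
[56] read 'b'  n10⇒n3 ·f
[57] read 'c'  n3⇒n0 ·f
[58] read 'c'  n0⇒n0
[59] read 'a'  n0⇒n1
[60] read 'b'  n1⇒n2  → match P4@[59:60]
[61] read 'b'  n2⇒n3
[62] read 'a'  n3⇒n4  → match P0@[59:62]
[63] read 'a'  n4⇒n7 ·f  → match P3@[61:63]
[64] read 'c'  n7⇒n8
[65] read 'a'  n8⇒n9
[66] read 'b'  n9⇒n10  → match P1@[61:66],P4@[65:66]
[67] read 'a'  n10⇒n6 ·f
[68] read 'b'  n6⇒n2 ·f  → match P4@[67:68]
[69] read 'a'  n2⇒n6 ·f
[70] read 'b'  n6⇒n2 ·f  → match P4@[69:70]
[71] read 'a'  n2⇒n6 ·f
[72] read 'a'  n6⇒n7  → match P3@[70:72]
[73] read 'a'  n7⇒n12 ·f

All matches (sorted): [[1,4],[3,0],[4,3],[7,2],[7,4],[9,0],[10,4],[16,2],[16,4],[18,4],[20,0],[21,4],[23,0],[24,3],[27,1],[27,4],[31,3],[32,4],[39,2],[39,4],[45,3],[48,1],[48,4],[52,3],[55,1],[55,4],[60,4],[62,0],[63,3],[66,1],[66,4],[68,4],[70,4],[72,3]]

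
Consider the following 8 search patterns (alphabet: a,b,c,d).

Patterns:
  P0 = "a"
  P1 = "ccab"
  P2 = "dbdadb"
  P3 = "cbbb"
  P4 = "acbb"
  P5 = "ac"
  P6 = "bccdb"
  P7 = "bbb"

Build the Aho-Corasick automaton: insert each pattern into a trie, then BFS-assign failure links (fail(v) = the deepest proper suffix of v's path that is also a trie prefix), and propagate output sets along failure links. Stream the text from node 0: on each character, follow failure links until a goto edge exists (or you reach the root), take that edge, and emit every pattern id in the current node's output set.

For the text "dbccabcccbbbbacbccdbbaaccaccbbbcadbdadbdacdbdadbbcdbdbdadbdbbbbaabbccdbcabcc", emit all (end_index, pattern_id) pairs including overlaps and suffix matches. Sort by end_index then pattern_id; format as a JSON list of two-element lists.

Build:
Trie nodes:
  n0 'ε': a→1 b→18 c→2 d→6
  n1 'a': c→15  ←P0
  n2 'c': b→12 c→3
  n3 'cc': a→4
  n4 'cca': b→5
  n5 'ccab': ·  ←P1
  n6 'd': b→7
  n7 'db': d→8
  n8 'dbd': a→9
  n9 'dbda': d→10
  n10 'dbdad': b→11
  n11 'dbdadb': ·  ←P2
  n12 'cb': b→13
  n13 'cbb': b→14
  n14 'cbbb': ·  ←P3
  n15 'ac': b→16  ←P5
  n16 'acb': b→17
  n17 'acbb': ·  ←P4
  n18 'b': b→23 c→19
  n19 'bc': c→20
  n20 'bcc': d→21
  n21 'bccd': b→22
  n22 'bccdb': ·  ←P6
  n23 'bb': b→24
  n24 'bbb': ·  ←P7

BFS fail/out derivation:
  fail(1) 'a': from fail(0)=0 chase 'a': 0 ⇒ 0;  out={0}∪out(0)={0}
  fail(2) 'c': from fail(0)=0 chase 'c': 0 ⇒ 0;  out=∅∪out(0)=∅
  fail(6) 'd': from fail(0)=0 chase 'd': 0 ⇒ 0;  out=∅∪out(0)=∅
  fail(18) 'b': from fail(0)=0 chase 'b': 0 ⇒ 0;  out=∅∪out(0)=∅
  fail(3) 'cc': from fail(2)=0 chase 'c': 0 ⇒ 2;  out=∅∪out(2)=∅
  fail(7) 'db': from fail(6)=0 chase 'b': 0 ⇒ 18;  out=∅∪out(18)=∅
  fail(12) 'cb': from fail(2)=0 chase 'b': 0 ⇒ 18;  out=∅∪out(18)=∅
  fail(15) 'ac': from fail(1)=0 chase 'c': 0 ⇒ 2;  out={5}∪out(2)={5}
  fail(19) 'bc': from fail(18)=0 chase 'c': 0 ⇒ 2;  out=∅∪out(2)=∅
  fail(23) 'bb': from fail(18)=0 chase 'b': 0 ⇒ 18;  out=∅∪out(18)=∅
  fail(4) 'cca': from fail(3)=2 chase 'a': 2→0 ⇒ 1;  out=∅∪out(1)={0}
  fail(8) 'dbd': from fail(7)=18 chase 'd': 18→0 ⇒ 6;  out=∅∪out(6)=∅
  fail(13) 'cbb': from fail(12)=18 chase 'b': 18 ⇒ 23;  out=∅∪out(23)=∅
  fail(16) 'acb': from fail(15)=2 chase 'b': 2 ⇒ 12;  out=∅∪out(12)=∅
  fail(20) 'bcc': from fail(19)=2 chase 'c': 2 ⇒ 3;  out=∅∪out(3)=∅
  fail(24) 'bbb': from fail(23)=18 chase 'b': 18 ⇒ 23;  out={7}∪out(23)={7}
  fail(5) 'ccab': from fail(4)=1 chase 'b': 1→0 ⇒ 18;  out={1}∪out(18)={1}
  fail(9) 'dbda': from fail(8)=6 chase 'a': 6→0 ⇒ 1;  out=∅∪out(1)={0}
  fail(14) 'cbbb': from fail(13)=23 chase 'b': 23 ⇒ 24;  out={3}∪out(24)={3,7}
  fail(17) 'acbb': from fail(16)=12 chase 'b': 12 ⇒ 13;  out={4}∪out(13)={4}
  fail(21) 'bccd': from fail(20)=3 chase 'd': 3→2→0 ⇒ 6;  out=∅∪out(6)=∅
  fail(10) 'dbdad': from fail(9)=1 chase 'd': 1→0 ⇒ 6;  out=∅∪out(6)=∅
  fail(22) 'bccdb': from fail(21)=6 chase 'b': 6 ⇒ 7;  out={6}∪out(7)={6}
  fail(11) 'dbdadb': from fail(10)=6 chase 'b': 6 ⇒ 7;  out={2}∪out(7)={2}

Text stream:
[0] read 'd'  n0⇒n6
[1] read 'b'  n6⇒n7
[2] read 'c'  n7⇒n19 (via fail)
[3] read 'c'  n19⇒n20
[4] read 'a'  n20⇒n4 (via fail)  emit P0@[4:4]
[5] read 'b'  n4⇒n5  emit P1@[2:5]
[6] read 'c'  n5⇒n19 (via fail)
[7] read 'c'  n19⇒n20
[8] read 'c'  n20⇒n3 (via fail)
[9] read 'b'  n3⇒n12 (via fail)
[10] read 'b'  n12⇒n13
[11] read 'b'  n13⇒n14  emit P3@[8:11],P7@[9:11]
[12] read 'b'  n14⇒n24 (via fail)  emit P7@[10:12]
[13] read 'a'  n24⇒n1 (via fail)  emit P0@[13:13]
[14] read 'c'  n1⇒n15  emit P5@[13:14]
[15] read 'b'  n15⇒n16
[16] read 'c'  n16⇒n19 (via fail)
[17] read 'c'  n19⇒n20
[18] read 'd'  n20⇒n21
[19] read 'b'  n21⇒n22  emit P6@[15:19]
[20] read 'b'  n22⇒n23 (via fail)
[21] read 'a'  n23⇒n1 (via fail)  emit P0@[21:21]
[22] read 'a'  n1⇒n1 (via fail)  emit P0@[22:22]
[23] read 'c'  n1⇒n15  emit P5@[22:23]
[24] read 'c'  n15⇒n3 (via fail)
[25] read 'a'  n3⇒n4  emit P0@[25:25]
[26] read 'c'  n4⇒n15 (via fail)  emit P5@[25:26]
[27] read 'c'  n15⇒n3 (via fail)
[28] read 'b'  n3⇒n12 (via fail)
[29] read 'b'  n12⇒n13
[30] read 'b'  n13⇒n14  emit P3@[27:30],P7@[28:30]
[31] read 'c'  n14⇒n19 (via fail)
[32] read 'a'  n19⇒n1 (via fail)  emit P0@[32:32]
[33] read 'd'  n1⇒n6 (via fail)
[34] read 'b'  n6⇒n7
[35] read 'd'  n7⇒n8
[36] read 'a'  n8⇒n9  emit P0@[36:36]
[37] read 'd'  n9⇒n10
[38] read 'b'  n10⇒n11  emit P2@[33:38]
[39] read 'd'  n11⇒n8 (via fail)
[40] read 'a'  n8⇒n9  emit P0@[40:40]
[41] read 'c'  n9⇒n15 (via fail)  emit P5@[40:41]
[42] read 'd'  n15⇒n6 (via fail)
[43] read 'b'  n6⇒n7
[44] read 'd'  n7⇒n8
[45] read 'a'  n8⇒n9  emit P0@[45:45]
[46] read 'd'  n9⇒n10
[47] read 'b'  n10⇒n11  emit P2@[42:47]
[48] read 'b'  n11⇒n23 (via fail)
[49] read 'c'  n23⇒n19 (via fail)
[50] read 'd'  n19⇒n6 (via fail)
[51] read 'b'  n6⇒n7
[52] read 'd'  n7⇒n8
[53] read 'b'  n8⇒n7 (via fail)
[54] read 'd'  n7⇒n8
[55] read 'a'  n8⇒n9  emit P0@[55:55]
[56] read 'd'  n9⇒n10
[57] read 'b'  n10⇒n11  emit P2@[52:57]
[58] read 'd'  n11⇒n8 (via fail)
[59] read 'b'  n8⇒n7 (via fail)
[60] read 'b'  n7⇒n23 (via fail)
[61] read 'b'  n23⇒n24  emit P7@[59:61]
[62] read 'b'  n24⇒n24 (via fail)  emit P7@[60:62]
[63] read 'a'  n24⇒n1 (via fail)  emit P0@[63:63]
[64] read 'a'  n1⇒n1 (via fail)  emit P0@[64:64]
[65] read 'b'  n1⇒n18 (via fail)
[66] read 'b'  n18⇒n23
[67] read 'c'  n23⇒n19 (via fail)
[68] read 'c'  n19⇒n20
[69] read 'd'  n20⇒n21
[70] read 'b'  n21⇒n22  emit P6@[66:70]
[71] read 'c'  n22⇒n19 (via fail)
[72] read 'a'  n19⇒n1 (via fail)  emit P0@[72:72]
[73] read 'b'  n1⇒n18 (via fail)
[74] read 'c'  n18⇒n19
[75] read 'c'  n19⇒n20

Matches: [[4,0],[5,1],[11,3],[11,7],[12,7],[13,0],[14,5],[19,6],[21,0],[22,0],[23,5],[25,0],[26,5],[30,3],[30,7],[32,0],[36,0],[38,2],[40,0],[41,5],[45,0],[47,2],[55,0],[57,2],[61,7],[62,7],[63,0],[64,0],[70,6],[72,0]]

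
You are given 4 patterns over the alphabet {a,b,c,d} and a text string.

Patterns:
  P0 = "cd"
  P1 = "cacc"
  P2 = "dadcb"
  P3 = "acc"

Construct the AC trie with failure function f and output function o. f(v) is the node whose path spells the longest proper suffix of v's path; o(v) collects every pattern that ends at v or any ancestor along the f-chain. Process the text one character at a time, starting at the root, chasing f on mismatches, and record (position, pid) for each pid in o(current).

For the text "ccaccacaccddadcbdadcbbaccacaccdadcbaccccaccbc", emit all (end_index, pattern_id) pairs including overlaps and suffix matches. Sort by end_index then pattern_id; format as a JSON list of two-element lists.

Construct AC machine:
Trie (insert patterns):
  n0 'ε': a→11 c→1 d→6
  n1 'c': a→3 d→2
  n2 'cd': ·  [P0 ends]
  n3 'ca': c→4
  n4 'cac': c→5
  n5 'cacc': ·  [P1 ends]
  n6 'd': a→7
  n7 'da': d→8
  n8 'dad': c→9
  n9 'dadc': b→10
  n10 'dadcb': ·  [P2 ends]
  n11 'a': c→12
  n12 'ac': c→13
  n13 'acc': ·  [P3 ends]

BFS fail/out derivation:
  n1('c'): parent n0 fail=0; on 'c' 0 → fail=0;  out ∅∪∅=∅
  n6('d'): parent n0 fail=0; on 'd' 0 → fail=0;  out ∅∪∅=∅
  n11('a'): parent n0 fail=0; on 'a' 0 → fail=0;  out ∅∪∅=∅
  n2('cd'): parent n1 fail=0; on 'd' 0 → fail=6;  out {0}∪∅={0}
  n3('ca'): parent n1 fail=0; on 'a' 0 → fail=11;  out ∅∪∅=∅
  n7('da'): parent n6 fail=0; on 'a' 0 → fail=11;  out ∅∪∅=∅
  n12('ac'): parent n11 fail=0; on 'c' 0 → fail=1;  out ∅∪∅=∅
  n4('cac'): parent n3 fail=11; on 'c' 11 → fail=12;  out ∅∪∅=∅
  n8('dad'): parent n7 fail=11; on 'd' 11→0 → fail=6;  out ∅∪∅=∅
  n13('acc'): parent n12 fail=1; on 'c' 1→0 → fail=1;  out {3}∪∅={3}
  n5('cacc'): parent n4 fail=12; on 'c' 12 → fail=13;  out {1}∪{3}={1,3}
  n9('dadc'): parent n8 fail=6; on 'c' 6→0 → fail=1;  out ∅∪∅=∅
  n10('dadcb'): parent n9 fail=1; on 'b' 1→0 → fail=0;  out {2}∪∅={2}

Scan:
[0] read 'c'  n0⇒n1
[1] read 'c'  n1⇒n1 ·f
[2] read 'a'  n1⇒n3
[3] read 'c'  n3⇒n4
[4] read 'c'  n4⇒n5  emit P1@[1:4],P3@[2:4]
[5] read 'a'  n5⇒n3 ·f
[6] read 'c'  n3⇒n4
[7] read 'a'  n4⇒n3 ·f
[8] read 'c'  n3⇒n4
[9] read 'c'  n4⇒n5  emit P1@[6:9],P3@[7:9]
[10] read 'd'  n5⇒n2 ·f  emit P0@[9:10]
[11] read 'd'  n2⇒n6 ·f
[12] read 'a'  n6⇒n7
[13] read 'd'  n7⇒n8
[14] read 'c'  n8⇒n9
[15] read 'b'  n9⇒n10  emit P2@[11:15]
[16] read 'd'  n10⇒n6 ·f
[17] read 'a'  n6⇒n7
[18] read 'd'  n7⇒n8
[19] read 'c'  n8⇒n9
[20] read 'b'  n9⇒n10  emit P2@[16:20]
[21] read 'b'  n10⇒n0 ·f
[22] read 'a'  n0⇒n11
[23] read 'c'  n11⇒n12
[24] read 'c'  n12⇒n13  emit P3@[22:24]
[25] read 'a'  n13⇒n3 ·f
[26] read 'c'  n3⇒n4
[27] read 'a'  n4⇒n3 ·f
[28] read 'c'  n3⇒n4
[29] read 'c'  n4⇒n5  emit P1@[26:29],P3@[27:29]
[30] read 'd'  n5⇒n2 ·f  emit P0@[29:30]
[31] read 'a'  n2⇒n7 ·f
[32] read 'd'  n7⇒n8
[33] read 'c'  n8⇒n9
[34] read 'b'  n9⇒n10  emit P2@[30:34]
[35] read 'a'  n10⇒n11 ·f
[36] read 'c'  n11⇒n12
[37] read 'c'  n12⇒n13  emit P3@[35:37]
[38] read 'c'  n13⇒n1 ·f
[39] read 'c'  n1⇒n1 ·f
[40] read 'a'  n1⇒n3
[41] read 'c'  n3⇒n4
[42] read 'c'  n4⇒n5  emit P1@[39:42],P3@[40:42]
[43] read 'b'  n5⇒n0 ·f
[44] read 'c'  n0⇒n1

Matches: [[4,1],[4,3],[9,1],[9,3],[10,0],[15,2],[20,2],[24,3],[29,1],[29,3],[30,0],[34,2],[37,3],[42,1],[42,3]]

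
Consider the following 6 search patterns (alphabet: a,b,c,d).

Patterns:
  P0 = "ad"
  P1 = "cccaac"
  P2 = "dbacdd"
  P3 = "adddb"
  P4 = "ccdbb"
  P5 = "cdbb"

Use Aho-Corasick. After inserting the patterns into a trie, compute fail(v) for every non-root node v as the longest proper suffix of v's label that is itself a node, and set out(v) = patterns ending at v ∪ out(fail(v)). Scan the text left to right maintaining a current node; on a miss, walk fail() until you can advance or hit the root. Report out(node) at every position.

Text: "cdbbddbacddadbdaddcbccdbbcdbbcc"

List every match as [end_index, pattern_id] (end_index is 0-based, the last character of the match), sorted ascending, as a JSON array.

Build automaton:
Trie nodes:
  n0 'ε': a→1 c→3 d→9
  n1 'a': d→2
  n2 'ad': d→15  ←P0
  n3 'c': c→4 d→21
  n4 'cc': c→5 d→18
  n5 'ccc': a→6
  n6 'ccca': a→7
  n7 'cccaa': c→8
  n8 'cccaac': ·  ←P1
  n9 'd': b→10
  n10 'db': a→11
  n11 'dba': c→12
  n12 'dbac': d→13
  n13 'dbacd': d→14
  n14 'dbacdd': ·  ←P2
  n15 'add': d→16
  n16 'addd': b→17
  n17 'adddb': ·  ←P3
  n18 'ccd': b→19
  n19 'ccdb': b→20
  n20 'ccdbb': ·  ←P4
  n21 'cd': b→22
  n22 'cdb': b→23
  n23 'cdbb': ·  ←P5

Failure links (BFS by depth):
  fail(1) 'a': from fail(0)=0 chase 'a': 0 ⇒ 0;  out=∅∪out(0)=∅
  fail(3) 'c': from fail(0)=0 chase 'c': 0 ⇒ 0;  out=∅∪out(0)=∅
  fail(9) 'd': from fail(0)=0 chase 'd': 0 ⇒ 0;  out=∅∪out(0)=∅
  fail(2) 'ad': from fail(1)=0 chase 'd': 0 ⇒ 9;  out={0}∪out(9)={0}
  fail(4) 'cc': from fail(3)=0 chase 'c': 0 ⇒ 3;  out=∅∪out(3)=∅
  fail(10) 'db': from fail(9)=0 chase 'b': 0 ⇒ 0;  out=∅∪out(0)=∅
  fail(21) 'cd': from fail(3)=0 chase 'd': 0 ⇒ 9;  out=∅∪out(9)=∅
  fail(5) 'ccc': from fail(4)=3 chase 'c': 3 ⇒ 4;  out=∅∪out(4)=∅
  fail(11) 'dba': from fail(10)=0 chase 'a': 0 ⇒ 1;  out=∅∪out(1)=∅
  fail(15) 'add': from fail(2)=9 chase 'd': 9→0 ⇒ 9;  out=∅∪out(9)=∅
  fail(18) 'ccd': from fail(4)=3 chase 'd': 3 ⇒ 21;  out=∅∪out(21)=∅
  fail(22) 'cdb': from fail(21)=9 chase 'b': 9 ⇒ 10;  out=∅∪out(10)=∅
  fail(6) 'ccca': from fail(5)=4 chase 'a': 4→3→0 ⇒ 1;  out=∅∪out(1)=∅
  fail(12) 'dbac': from fail(11)=1 chase 'c': 1→0 ⇒ 3;  out=∅∪out(3)=∅
  fail(16) 'addd': from fail(15)=9 chase 'd': 9→0 ⇒ 9;  out=∅∪out(9)=∅
  fail(19) 'ccdb': from fail(18)=21 chase 'b': 21 ⇒ 22;  out=∅∪out(22)=∅
  fail(23) 'cdbb': from fail(22)=10 chase 'b': 10→0 ⇒ 0;  out={5}∪out(0)={5}
  fail(7) 'cccaa': from fail(6)=1 chase 'a': 1→0 ⇒ 1;  out=∅∪out(1)=∅
  fail(13) 'dbacd': from fail(12)=3 chase 'd': 3 ⇒ 21;  out=∅∪out(21)=∅
  fail(17) 'adddb': from fail(16)=9 chase 'b': 9 ⇒ 10;  out={3}∪out(10)={3}
  fail(20) 'ccdbb': from fail(19)=22 chase 'b': 22 ⇒ 23;  out={4}∪out(23)={4,5}
  fail(8) 'cccaac': from fail(7)=1 chase 'c': 1→0 ⇒ 3;  out={1}∪out(3)={1}
  fail(14) 'dbacdd': from fail(13)=21 chase 'd': 21→9→0 ⇒ 9;  out={2}∪out(9)={2}

Run:
[0] read 'c'  n0⇒n3
[1] read 'd'  n3⇒n21
[2] read 'b'  n21⇒n22
[3] read 'b'  n22⇒n23  ** P5@[0:3]
[4] read 'd'  n23⇒n9 (fail-walked)
[5] read 'd'  n9⇒n9 (fail-walked)
[6] read 'b'  n9⇒n10
[7] read 'a'  n10⇒n11
[8] read 'c'  n11⇒n12
[9] read 'd'  n12⇒n13
[10] read 'd'  n13⇒n14  ** P2@[5:10]
[11] read 'a'  n14⇒n1 (fail-walked)
[12] read 'd'  n1⇒n2  ** P0@[11:12]
[13] read 'b'  n2⇒n10 (fail-walked)
[14] read 'd'  n10⇒n9 (fail-walked)
[15] read 'a'  n9⇒n1 (fail-walked)
[16] read 'd'  n1⇒n2  ** P0@[15:16]
[17] read 'd'  n2⇒n15
[18] read 'c'  n15⇒n3 (fail-walked)
[19] read 'b'  n3⇒n0 (fail-walked)
[20] read 'c'  n0⇒n3
[21] read 'c'  n3⇒n4
[22] read 'd'  n4⇒n18
[23] read 'b'  n18⇒n19
[24] read 'b'  n19⇒n20  ** P4@[20:24],P5@[21:24]
[25] read 'c'  n20⇒n3 (fail-walked)
[26] read 'd'  n3⇒n21
[27] read 'b'  n21⇒n22
[28] read 'b'  n22⇒n23  ** P5@[25:28]
[29] read 'c'  n23⇒n3 (fail-walked)
[30] read 'c'  n3⇒n4

Result: [[3,5],[10,2],[12,0],[16,0],[24,4],[24,5],[28,5]]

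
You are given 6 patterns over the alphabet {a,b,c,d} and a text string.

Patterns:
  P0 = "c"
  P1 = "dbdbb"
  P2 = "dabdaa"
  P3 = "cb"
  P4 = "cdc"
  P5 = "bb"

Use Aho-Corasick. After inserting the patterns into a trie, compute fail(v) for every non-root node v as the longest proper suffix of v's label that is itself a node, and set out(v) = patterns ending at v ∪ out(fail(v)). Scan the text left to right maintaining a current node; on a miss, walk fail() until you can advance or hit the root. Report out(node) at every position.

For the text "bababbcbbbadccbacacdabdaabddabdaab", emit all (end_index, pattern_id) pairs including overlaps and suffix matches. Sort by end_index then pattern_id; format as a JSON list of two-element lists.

Build automaton:
Trie (insert patterns):
  0='ε' goto b→15 c→1 d→2
  1='c' goto b→12 d→13  ←P0
  2='d' goto a→7 b→3
  3='db' goto d→4
  4='dbd' goto b→5
  5='dbdb' goto b→6
  6='dbdbb' goto ·  ←P1
  7='da' goto b→8
  8='dab' goto d→9
  9='dabd' goto a→10
  10='dabda' goto a→11
  11='dabdaa' goto ·  ←P2
  12='cb' goto ·  ←P3
  13='cd' goto c→14
  14='cdc' goto ·  ←P4
  15='b' goto b→16
  16='bb' goto ·  ←P5

Failure links (BFS by depth):
  fail(1) 'c': from fail(0)=0 chase 'c': 0 ⇒ 0;  out={0}∪out(0)={0}
  fail(2) 'd': from fail(0)=0 chase 'd': 0 ⇒ 0;  out=∅∪out(0)=∅
  fail(15) 'b': from fail(0)=0 chase 'b': 0 ⇒ 0;  out=∅∪out(0)=∅
  fail(3) 'db': from fail(2)=0 chase 'b': 0 ⇒ 15;  out=∅∪out(15)=∅
  fail(7) 'da': from fail(2)=0 chase 'a': 0 ⇒ 0;  out=∅∪out(0)=∅
  fail(12) 'cb': from fail(1)=0 chase 'b': 0 ⇒ 15;  out={3}∪out(15)={3}
  fail(13) 'cd': from fail(1)=0 chase 'd': 0 ⇒ 2;  out=∅∪out(2)=∅
  fail(16) 'bb': from fail(15)=0 chase 'b': 0 ⇒ 15;  out={5}∪out(15)={5}
  fail(4) 'dbd': from fail(3)=15 chase 'd': 15→0 ⇒ 2;  out=∅∪out(2)=∅
  fail(8) 'dab': from fail(7)=0 chase 'b': 0 ⇒ 15;  out=∅∪out(15)=∅
  fail(14) 'cdc': from fail(13)=2 chase 'c': 2→0 ⇒ 1;  out={4}∪out(1)={0,4}
  fail(5) 'dbdb': from fail(4)=2 chase 'b': 2 ⇒ 3;  out=∅∪out(3)=∅
  fail(9) 'dabd': from fail(8)=15 chase 'd': 15→0 ⇒ 2;  out=∅∪out(2)=∅
  fail(6) 'dbdbb': from fail(5)=3 chase 'b': 3→15 ⇒ 16;  out={1}∪out(16)={1,5}
  fail(10) 'dabda': from fail(9)=2 chase 'a': 2 ⇒ 7;  out=∅∪out(7)=∅
  fail(11) 'dabdaa': from fail(10)=7 chase 'a': 7→0 ⇒ 0;  out={2}∪out(0)={2}

Text stream:
pos 0 'b': at 15
pos 1 'a': at 0 ·f
pos 2 'b': at 15
pos 3 'a': at 0 ·f
pos 4 'b': at 15
pos 5 'b': at 16  → match P5@[4:5]
pos 6 'c': at 1 ·f  → match P0@[6:6]
pos 7 'b': at 12  → match P3@[6:7]
pos 8 'b': at 16 ·f  → match P5@[7:8]
pos 9 'b': at 16 ·f  → match P5@[8:9]
pos 10 'a': at 0 ·f
pos 11 'd': at 2
pos 12 'c': at 1 ·f  → match P0@[12:12]
pos 13 'c': at 1 ·f  → match P0@[13:13]
pos 14 'b': at 12  → match P3@[13:14]
pos 15 'a': at 0 ·f
pos 16 'c': at 1  → match P0@[16:16]
pos 17 'a': at 0 ·f
pos 18 'c': at 1  → match P0@[18:18]
pos 19 'd': at 13
pos 20 'a': at 7 ·f
pos 21 'b': at 8
pos 22 'd': at 9
pos 23 'a': at 10
pos 24 'a': at 11  → match P2@[19:24]
pos 25 'b': at 15 ·f
pos 26 'd': at 2 ·f
pos 27 'd': at 2 ·f
pos 28 'a': at 7
pos 29 'b': at 8
pos 30 'd': at 9
pos 31 'a': at 10
pos 32 'a': at 11  → match P2@[27:32]
pos 33 'b': at 15 ·f

Matches: [[5,5],[6,0],[7,3],[8,5],[9,5],[12,0],[13,0],[14,3],[16,0],[18,0],[24,2],[32,2]]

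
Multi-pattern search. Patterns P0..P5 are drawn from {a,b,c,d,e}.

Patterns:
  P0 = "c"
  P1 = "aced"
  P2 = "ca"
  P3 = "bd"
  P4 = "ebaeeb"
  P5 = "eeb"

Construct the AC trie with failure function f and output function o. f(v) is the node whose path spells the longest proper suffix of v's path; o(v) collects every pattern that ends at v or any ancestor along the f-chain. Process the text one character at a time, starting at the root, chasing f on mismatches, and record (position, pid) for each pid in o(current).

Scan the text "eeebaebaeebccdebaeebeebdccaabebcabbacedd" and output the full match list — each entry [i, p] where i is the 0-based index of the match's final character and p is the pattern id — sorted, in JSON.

Construct AC machine:
Trie nodes:
  0='ε' goto a→2 b→7 c→1 e→9
  1='c' goto a→6  [P0 ends]
  2='a' goto c→3
  3='ac' goto e→4
  4='ace' goto d→5
  5='aced' goto ·  [P1 ends]
  6='ca' goto ·  [P2 ends]
  7='b' goto d→8
  8='bd' goto ·  [P3 ends]
  9='e' goto b→10 e→15
  10='eb' goto a→11
  11='eba' goto e→12
  12='ebae' goto e→13
  13='ebaee' goto b→14
  14='ebaeeb' goto ·  [P4 ends]
  15='ee' goto b→16
  16='eeb' goto ·  [P5 ends]

Failure links (BFS by depth):
  n1('c'): parent n0 fail=0; on 'c' 0 → fail=0;  out {0}∪∅={0}
  n2('a'): parent n0 fail=0; on 'a' 0 → fail=0;  out ∅∪∅=∅
  n7('b'): parent n0 fail=0; on 'b' 0 → fail=0;  out ∅∪∅=∅
  n9('e'): parent n0 fail=0; on 'e' 0 → fail=0;  out ∅∪∅=∅
  n3('ac'): parent n2 fail=0; on 'c' 0 → fail=1;  out ∅∪{0}={0}
  n6('ca'): parent n1 fail=0; on 'a' 0 → fail=2;  out {2}∪∅={2}
  n8('bd'): parent n7 fail=0; on 'd' 0 → fail=0;  out {3}∪∅={3}
  n10('eb'): parent n9 fail=0; on 'b' 0 → fail=7;  out ∅∪∅=∅
  n15('ee'): parent n9 fail=0; on 'e' 0 → fail=9;  out ∅∪∅=∅
  n4('ace'): parent n3 fail=1; on 'e' 1→0 → fail=9;  out ∅∪∅=∅
  n11('eba'): parent n10 fail=7; on 'a' 7→0 → fail=2;  out ∅∪∅=∅
  n16('eeb'): parent n15 fail=9; on 'b' 9 → fail=10;  out {5}∪∅={5}
  n5('aced'): parent n4 fail=9; on 'd' 9→0 → fail=0;  out {1}∪∅={1}
  n12('ebae'): parent n11 fail=2; on 'e' 2→0 → fail=9;  out ∅∪∅=∅
  n13('ebaee'): parent n12 fail=9; on 'e' 9 → fail=15;  out ∅∪∅=∅
  n14('ebaeeb'): parent n13 fail=15; on 'b' 15 → fail=16;  out {4}∪{5}={4,5}

Text stream:
pos 0 'e': at 9
pos 1 'e': at 15
pos 2 'e': at 15 (via fail)
pos 3 'b': at 16  → match P5@[1:3]
pos 4 'a': at 11 (via fail)
pos 5 'e': at 12
pos 6 'b': at 10 (via fail)
pos 7 'a': at 11
pos 8 'e': at 12
pos 9 'e': at 13
pos 10 'b': at 14  → match P4@[5:10],P5@[8:10]
pos 11 'c': at 1 (via fail)  → match P0@[11:11]
pos 12 'c': at 1 (via fail)  → match P0@[12:12]
pos 13 'd': at 0 (via fail)
pos 14 'e': at 9
pos 15 'b': at 10
pos 16 'a': at 11
pos 17 'e': at 12
pos 18 'e': at 13
pos 19 'b': at 14  → match P4@[14:19],P5@[17:19]
pos 20 'e': at 9 (via fail)
pos 21 'e': at 15
pos 22 'b': at 16  → match P5@[20:22]
pos 23 'd': at 8 (via fail)  → match P3@[22:23]
pos 24 'c': at 1 (via fail)  → match P0@[24:24]
pos 25 'c': at 1 (via fail)  → match P0@[25:25]
pos 26 'a': at 6  → match P2@[25:26]
pos 27 'a': at 2 (via fail)
pos 28 'b': at 7 (via fail)
pos 29 'e': at 9 (via fail)
pos 30 'b': at 10
pos 31 'c': at 1 (via fail)  → match P0@[31:31]
pos 32 'a': at 6  → match P2@[31:32]
pos 33 'b': at 7 (via fail)
pos 34 'b': at 7 (via fail)
pos 35 'a': at 2 (via fail)
pos 36 'c': at 3  → match P0@[36:36]
pos 37 'e': at 4
pos 38 'd': at 5  → match P1@[35:38]
pos 39 'd': at 0 (via fail)

Result: [[3,5],[10,4],[10,5],[11,0],[12,0],[19,4],[19,5],[22,5],[23,3],[24,0],[25,0],[26,2],[31,0],[32,2],[36,0],[38,1]]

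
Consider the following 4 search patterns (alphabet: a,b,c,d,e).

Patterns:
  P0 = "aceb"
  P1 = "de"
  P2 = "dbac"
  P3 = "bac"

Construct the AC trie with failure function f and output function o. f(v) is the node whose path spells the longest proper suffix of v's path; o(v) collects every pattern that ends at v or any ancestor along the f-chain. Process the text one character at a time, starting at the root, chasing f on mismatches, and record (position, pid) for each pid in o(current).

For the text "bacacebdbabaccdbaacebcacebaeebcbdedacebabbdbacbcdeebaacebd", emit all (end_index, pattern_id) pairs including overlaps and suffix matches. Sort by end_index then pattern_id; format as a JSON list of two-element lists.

Build automaton:
Trie (insert patterns):
  0='ε' goto a→1 b→10 d→5
  1='a' goto c→2
  2='ac' goto e→3
  3='ace' goto b→4
  4='aceb' goto ·  [P0 ends]
  5='d' goto b→7 e→6
  6='de' goto ·  [P1 ends]
  7='db' goto a→8
  8='dba' goto c→9
  9='dbac' goto ·  [P2 ends]
  10='b' goto a→11
  11='ba' goto c→12
  12='bac' goto ·  [P3 ends]

BFS fail/out derivation:
  fail(1) 'a': from fail(0)=0 chase 'a': 0 ⇒ 0;  out=∅∪out(0)=∅
  fail(5) 'd': from fail(0)=0 chase 'd': 0 ⇒ 0;  out=∅∪out(0)=∅
  fail(10) 'b': from fail(0)=0 chase 'b': 0 ⇒ 0;  out=∅∪out(0)=∅
  fail(2) 'ac': from fail(1)=0 chase 'c': 0 ⇒ 0;  out=∅∪out(0)=∅
  fail(6) 'de': from fail(5)=0 chase 'e': 0 ⇒ 0;  out={1}∪out(0)={1}
  fail(7) 'db': from fail(5)=0 chase 'b': 0 ⇒ 10;  out=∅∪out(10)=∅
  fail(11) 'ba': from fail(10)=0 chase 'a': 0 ⇒ 1;  out=∅∪out(1)=∅
  fail(3) 'ace': from fail(2)=0 chase 'e': 0 ⇒ 0;  out=∅∪out(0)=∅
  fail(8) 'dba': from fail(7)=10 chase 'a': 10 ⇒ 11;  out=∅∪out(11)=∅
  fail(12) 'bac': from fail(11)=1 chase 'c': 1 ⇒ 2;  out={3}∪out(2)={3}
  fail(4) 'aceb': from fail(3)=0 chase 'b': 0 ⇒ 10;  out={0}∪out(10)={0}
  fail(9) 'dbac': from fail(8)=11 chase 'c': 11 ⇒ 12;  out={2}∪out(12)={2,3}

Text stream:
i=0 'b': node 0→10
i=1 'a': node 10→11
i=2 'c': node 11→12  ** P3@[0:2]
i=3 'a': node 12→1 ·f
i=4 'c': node 1→2
i=5 'e': node 2→3
i=6 'b': node 3→4  ** P0@[3:6]
i=7 'd': node 4→5 ·f
i=8 'b': node 5→7
i=9 'a': node 7→8
i=10 'b': node 8→10 ·f
i=11 'a': node 10→11
i=12 'c': node 11→12  ** P3@[10:12]
i=13 'c': node 12→0 ·f
i=14 'd': node 0→5
i=15 'b': node 5→7
i=16 'a': node 7→8
i=17 'a': node 8→1 ·f
i=18 'c': node 1→2
i=19 'e': node 2→3
i=20 'b': node 3→4  ** P0@[17:20]
i=21 'c': node 4→0 ·f
i=22 'a': node 0→1
i=23 'c': node 1→2
i=24 'e': node 2→3
i=25 'b': node 3→4  ** P0@[22:25]
i=26 'a': node 4→11 ·f
i=27 'e': node 11→0 ·f
i=28 'e': node 0→0
i=29 'b': node 0→10
i=30 'c': node 10→0 ·f
i=31 'b': node 0→10
i=32 'd': node 10→5 ·f
i=33 'e': node 5→6  ** P1@[32:33]
i=34 'd': node 6→5 ·f
i=35 'a': node 5→1 ·f
i=36 'c': node 1→2
i=37 'e': node 2→3
i=38 'b': node 3→4  ** P0@[35:38]
i=39 'a': node 4→11 ·f
i=40 'b': node 11→10 ·f
i=41 'b': node 10→10 ·f
i=42 'd': node 10→5 ·f
i=43 'b': node 5→7
i=44 'a': node 7→8
i=45 'c': node 8→9  ** P2@[42:45],P3@[43:45]
i=46 'b': node 9→10 ·f
i=47 'c': node 10→0 ·f
i=48 'd': node 0→5
i=49 'e': node 5→6  ** P1@[48:49]
i=50 'e': node 6→0 ·f
i=51 'b': node 0→10
i=52 'a': node 10→11
i=53 'a': node 11→1 ·f
i=54 'c': node 1→2
i=55 'e': node 2→3
i=56 'b': node 3→4  ** P0@[53:56]
i=57 'd': node 4→5 ·f

Matches: [[2,3],[6,0],[12,3],[20,0],[25,0],[33,1],[38,0],[45,2],[45,3],[49,1],[56,0]]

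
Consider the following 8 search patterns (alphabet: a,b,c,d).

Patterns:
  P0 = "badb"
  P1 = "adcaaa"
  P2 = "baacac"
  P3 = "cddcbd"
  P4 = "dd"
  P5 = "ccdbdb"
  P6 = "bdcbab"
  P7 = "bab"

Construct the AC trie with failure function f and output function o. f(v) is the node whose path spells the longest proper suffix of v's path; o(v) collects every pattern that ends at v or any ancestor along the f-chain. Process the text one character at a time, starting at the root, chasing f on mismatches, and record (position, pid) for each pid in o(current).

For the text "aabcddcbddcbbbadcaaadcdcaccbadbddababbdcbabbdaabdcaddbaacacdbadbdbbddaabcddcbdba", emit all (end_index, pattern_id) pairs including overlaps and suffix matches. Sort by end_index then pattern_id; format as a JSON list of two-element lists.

Build automaton:
Trie nodes:
  0='ε' goto a→5 b→1 c→15 d→21
  1='b' goto a→2 d→28
  2='ba' goto a→11 b→33 d→3
  3='bad' goto b→4
  4='badb' goto ·  ←P0
  5='a' goto d→6
  6='ad' goto c→7
  7='adc' goto a→8
  8='adca' goto a→9
  9='adcaa' goto a→10
  10='adcaaa' goto ·  ←P1
  11='baa' goto c→12
  12='baac' goto a→13
  13='baaca' goto c→14
  14='baacac' goto ·  ←P2
  15='c' goto c→23 d→16
  16='cd' goto d→17
  17='cdd' goto c→18
  18='cddc' goto b→19
  19='cddcb' goto d→20
  20='cddcbd' goto ·  ←P3
  21='d' goto d→22
  22='dd' goto ·  ←P4
  23='cc' goto d→24
  24='ccd' goto b→25
  25='ccdb' goto d→26
  26='ccdbd' goto b→27
  27='ccdbdb' goto ·  ←P5
  28='bd' goto c→29
  29='bdc' goto b→30
  30='bdcb' goto a→31
  31='bdcba' goto b→32
  32='bdcbab' goto ·  ←P6
  33='bab' goto ·  ←P7

BFS fail/out derivation:
  fail(1) 'b': from fail(0)=0 chase 'b': 0 ⇒ 0;  out=∅∪out(0)=∅
  fail(5) 'a': from fail(0)=0 chase 'a': 0 ⇒ 0;  out=∅∪out(0)=∅
  fail(15) 'c': from fail(0)=0 chase 'c': 0 ⇒ 0;  out=∅∪out(0)=∅
  fail(21) 'd': from fail(0)=0 chase 'd': 0 ⇒ 0;  out=∅∪out(0)=∅
  fail(2) 'ba': from fail(1)=0 chase 'a': 0 ⇒ 5;  out=∅∪out(5)=∅
  fail(6) 'ad': from fail(5)=0 chase 'd': 0 ⇒ 21;  out=∅∪out(21)=∅
  fail(16) 'cd': from fail(15)=0 chase 'd': 0 ⇒ 21;  out=∅∪out(21)=∅
  fail(22) 'dd': from fail(21)=0 chase 'd': 0 ⇒ 21;  out={4}∪out(21)={4}
  fail(23) 'cc': from fail(15)=0 chase 'c': 0 ⇒ 15;  out=∅∪out(15)=∅
  fail(28) 'bd': from fail(1)=0 chase 'd': 0 ⇒ 21;  out=∅∪out(21)=∅
  fail(3) 'bad': from fail(2)=5 chase 'd': 5 ⇒ 6;  out=∅∪out(6)=∅
  fail(7) 'adc': from fail(6)=21 chase 'c': 21→0 ⇒ 15;  out=∅∪out(15)=∅
  fail(11) 'baa': from fail(2)=5 chase 'a': 5→0 ⇒ 5;  out=∅∪out(5)=∅
  fail(17) 'cdd': from fail(16)=21 chase 'd': 21 ⇒ 22;  out=∅∪out(22)={4}
  fail(24) 'ccd': from fail(23)=15 chase 'd': 15 ⇒ 16;  out=∅∪out(16)=∅
  fail(29) 'bdc': from fail(28)=21 chase 'c': 21→0 ⇒ 15;  out=∅∪out(15)=∅
  fail(33) 'bab': from fail(2)=5 chase 'b': 5→0 ⇒ 1;  out={7}∪out(1)={7}
  fail(4) 'badb': from fail(3)=6 chase 'b': 6→21→0 ⇒ 1;  out={0}∪out(1)={0}
  fail(8) 'adca': from fail(7)=15 chase 'a': 15→0 ⇒ 5;  out=∅∪out(5)=∅
  fail(12) 'baac': from fail(11)=5 chase 'c': 5→0 ⇒ 15;  out=∅∪out(15)=∅
  fail(18) 'cddc': from fail(17)=22 chase 'c': 22→21→0 ⇒ 15;  out=∅∪out(15)=∅
  fail(25) 'ccdb': from fail(24)=16 chase 'b': 16→21→0 ⇒ 1;  out=∅∪out(1)=∅
  fail(30) 'bdcb': from fail(29)=15 chase 'b': 15→0 ⇒ 1;  out=∅∪out(1)=∅
  fail(9) 'adcaa': from fail(8)=5 chase 'a': 5→0 ⇒ 5;  out=∅∪out(5)=∅
  fail(13) 'baaca': from fail(12)=15 chase 'a': 15→0 ⇒ 5;  out=∅∪out(5)=∅
  fail(19) 'cddcb': from fail(18)=15 chase 'b': 15→0 ⇒ 1;  out=∅∪out(1)=∅
  fail(26) 'ccdbd': from fail(25)=1 chase 'd': 1 ⇒ 28;  out=∅∪out(28)=∅
  fail(31) 'bdcba': from fail(30)=1 chase 'a': 1 ⇒ 2;  out=∅∪out(2)=∅
  fail(10) 'adcaaa': from fail(9)=5 chase 'a': 5→0 ⇒ 5;  out={1}∪out(5)={1}
  fail(14) 'baacac': from fail(13)=5 chase 'c': 5→0 ⇒ 15;  out={2}∪out(15)={2}
  fail(20) 'cddcbd': from fail(19)=1 chase 'd': 1 ⇒ 28;  out={3}∪out(28)={3}
  fail(27) 'ccdbdb': from fail(26)=28 chase 'b': 28→21→0 ⇒ 1;  out={5}∪out(1)={5}
  fail(32) 'bdcbab': from fail(31)=2 chase 'b': 2 ⇒ 33;  out={6}∪out(33)={6,7}

Scan:
i=0 'a': node 0→5
i=1 'a': node 5→5 (fail-walked)
i=2 'b': node 5→1 (fail-walked)
i=3 'c': node 1→15 (fail-walked)
i=4 'd': node 15→16
i=5 'd': node 16→17  emit P4@[4:5]
i=6 'c': node 17→18
i=7 'b': node 18→19
i=8 'd': node 19→20  emit P3@[3:8]
i=9 'd': node 20→22 (fail-walked)  emit P4@[8:9]
i=10 'c': node 22→15 (fail-walked)
i=11 'b': node 15→1 (fail-walked)
i=12 'b': node 1→1 (fail-walked)
i=13 'b': node 1→1 (fail-walked)
i=14 'a': node 1→2
i=15 'd': node 2→3
i=16 'c': node 3→7 (fail-walked)
i=17 'a': node 7→8
i=18 'a': node 8→9
i=19 'a': node 9→10  emit P1@[14:19]
i=20 'd': node 10→6 (fail-walked)
i=21 'c': node 6→7
i=22 'd': node 7→16 (fail-walked)
i=23 'c': node 16→15 (fail-walked)
i=24 'a': node 15→5 (fail-walked)
i=25 'c': node 5→15 (fail-walked)
i=26 'c': node 15→23
i=27 'b': node 23→1 (fail-walked)
i=28 'a': node 1→2
i=29 'd': node 2→3
i=30 'b': node 3→4  emit P0@[27:30]
i=31 'd': node 4→28 (fail-walked)
i=32 'd': node 28→22 (fail-walked)  emit P4@[31:32]
i=33 'a': node 22→5 (fail-walked)
i=34 'b': node 5→1 (fail-walked)
i=35 'a': node 1→2
i=36 'b': node 2→33  emit P7@[34:36]
i=37 'b': node 33→1 (fail-walked)
i=38 'd': node 1→28
i=39 'c': node 28→29
i=40 'b': node 29→30
i=41 'a': node 30→31
i=42 'b': node 31→32  emit P6@[37:42],P7@[40:42]
i=43 'b': node 32→1 (fail-walked)
i=44 'd': node 1→28
i=45 'a': node 28→5 (fail-walked)
i=46 'a': node 5→5 (fail-walked)
i=47 'b': node 5→1 (fail-walked)
i=48 'd': node 1→28
i=49 'c': node 28→29
i=50 'a': node 29→5 (fail-walked)
i=51 'd': node 5→6
i=52 'd': node 6→22 (fail-walked)  emit P4@[51:52]
i=53 'b': node 22→1 (fail-walked)
i=54 'a': node 1→2
i=55 'a': node 2→11
i=56 'c': node 11→12
i=57 'a': node 12→13
i=58 'c': node 13→14  emit P2@[53:58]
i=59 'd': node 14→16 (fail-walked)
i=60 'b': node 16→1 (fail-walked)
i=61 'a': node 1→2
i=62 'd': node 2→3
i=63 'b': node 3→4  emit P0@[60:63]
i=64 'd': node 4→28 (fail-walked)
i=65 'b': node 28→1 (fail-walked)
i=66 'b': node 1→1 (fail-walked)
i=67 'd': node 1→28
i=68 'd': node 28→22 (fail-walked)  emit P4@[67:68]
i=69 'a': node 22→5 (fail-walked)
i=70 'a': node 5→5 (fail-walked)
i=71 'b': node 5→1 (fail-walked)
i=72 'c': node 1→15 (fail-walked)
i=73 'd': node 15→16
i=74 'd': node 16→17  emit P4@[73:74]
i=75 'c': node 17→18
i=76 'b': node 18→19
i=77 'd': node 19→20  emit P3@[72:77]
i=78 'b': node 20→1 (fail-walked)
i=79 'a': node 1→2

Result: [[5,4],[8,3],[9,4],[19,1],[30,0],[32,4],[36,7],[42,6],[42,7],[52,4],[58,2],[63,0],[68,4],[74,4],[77,3]]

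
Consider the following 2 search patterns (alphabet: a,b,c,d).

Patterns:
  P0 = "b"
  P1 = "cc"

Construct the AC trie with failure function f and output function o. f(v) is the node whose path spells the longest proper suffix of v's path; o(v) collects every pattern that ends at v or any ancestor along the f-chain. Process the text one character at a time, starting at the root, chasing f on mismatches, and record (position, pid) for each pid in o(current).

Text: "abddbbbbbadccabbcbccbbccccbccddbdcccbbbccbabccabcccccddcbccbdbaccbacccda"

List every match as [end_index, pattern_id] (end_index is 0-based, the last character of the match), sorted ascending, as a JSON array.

Build:
Trie nodes:
  0='ε' goto b→1 c→2
  1='b' goto ·  ←P0
  2='c' goto c→3
  3='cc' goto ·  ←P1

Failure links (BFS by depth):
  fail(1) 'b': from fail(0)=0 chase 'b': 0 ⇒ 0;  out={0}∪out(0)={0}
  fail(2) 'c': from fail(0)=0 chase 'c': 0 ⇒ 0;  out=∅∪out(0)=∅
  fail(3) 'cc': from fail(2)=0 chase 'c': 0 ⇒ 2;  out={1}∪out(2)={1}

Run:
pos 0 'a': at 0
pos 1 'b': at 1  → match P0@[1:1]
pos 2 'd': at 0 ·f
pos 3 'd': at 0
pos 4 'b': at 1  → match P0@[4:4]
pos 5 'b': at 1 ·f  → match P0@[5:5]
pos 6 'b': at 1 ·f  → match P0@[6:6]
pos 7 'b': at 1 ·f  → match P0@[7:7]
pos 8 'b': at 1 ·f  → match P0@[8:8]
pos 9 'a': at 0 ·f
pos 10 'd': at 0
pos 11 'c': at 2
pos 12 'c': at 3  → match P1@[11:12]
pos 13 'a': at 0 ·f
pos 14 'b': at 1  → match P0@[14:14]
pos 15 'b': at 1 ·f  → match P0@[15:15]
pos 16 'c': at 2 ·f
pos 17 'b': at 1 ·f  → match P0@[17:17]
pos 18 'c': at 2 ·f
pos 19 'c': at 3  → match P1@[18:19]
pos 20 'b': at 1 ·f  → match P0@[20:20]
pos 21 'b': at 1 ·f  → match P0@[21:21]
pos 22 'c': at 2 ·f
pos 23 'c': at 3  → match P1@[22:23]
pos 24 'c': at 3 ·f  → match P1@[23:24]
pos 25 'c': at 3 ·f  → match P1@[24:25]
pos 26 'b': at 1 ·f  → match P0@[26:26]
pos 27 'c': at 2 ·f
pos 28 'c': at 3  → match P1@[27:28]
pos 29 'd': at 0 ·f
pos 30 'd': at 0
pos 31 'b': at 1  → match P0@[31:31]
pos 32 'd': at 0 ·f
pos 33 'c': at 2
pos 34 'c': at 3  → match P1@[33:34]
pos 35 'c': at 3 ·f  → match P1@[34:35]
pos 36 'b': at 1 ·f  → match P0@[36:36]
pos 37 'b': at 1 ·f  → match P0@[37:37]
pos 38 'b': at 1 ·f  → match P0@[38:38]
pos 39 'c': at 2 ·f
pos 40 'c': at 3  → match P1@[39:40]
pos 41 'b': at 1 ·f  → match P0@[41:41]
pos 42 'a': at 0 ·f
pos 43 'b': at 1  → match P0@[43:43]
pos 44 'c': at 2 ·f
pos 45 'c': at 3  → match P1@[44:45]
pos 46 'a': at 0 ·f
pos 47 'b': at 1  → match P0@[47:47]
pos 48 'c': at 2 ·f
pos 49 'c': at 3  → match P1@[48:49]
pos 50 'c': at 3 ·f  → match P1@[49:50]
pos 51 'c': at 3 ·f  → match P1@[50:51]
pos 52 'c': at 3 ·f  → match P1@[51:52]
pos 53 'd': at 0 ·f
pos 54 'd': at 0
pos 55 'c': at 2
pos 56 'b': at 1 ·f  → match P0@[56:56]
pos 57 'c': at 2 ·f
pos 58 'c': at 3  → match P1@[57:58]
pos 59 'b': at 1 ·f  → match P0@[59:59]
pos 60 'd': at 0 ·f
pos 61 'b': at 1  → match P0@[61:61]
pos 62 'a': at 0 ·f
pos 63 'c': at 2
pos 64 'c': at 3  → match P1@[63:64]
pos 65 'b': at 1 ·f  → match P0@[65:65]
pos 66 'a': at 0 ·f
pos 67 'c': at 2
pos 68 'c': at 3  → match P1@[67:68]
pos 69 'c': at 3 ·f  → match P1@[68:69]
pos 70 'd': at 0 ·f
pos 71 'a': at 0

Matches: [[1,0],[4,0],[5,0],[6,0],[7,0],[8,0],[12,1],[14,0],[15,0],[17,0],[19,1],[20,0],[21,0],[23,1],[24,1],[25,1],[26,0],[28,1],[31,0],[34,1],[35,1],[36,0],[37,0],[38,0],[40,1],[41,0],[43,0],[45,1],[47,0],[49,1],[50,1],[51,1],[52,1],[56,0],[58,1],[59,0],[61,0],[64,1],[65,0],[68,1],[69,1]]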